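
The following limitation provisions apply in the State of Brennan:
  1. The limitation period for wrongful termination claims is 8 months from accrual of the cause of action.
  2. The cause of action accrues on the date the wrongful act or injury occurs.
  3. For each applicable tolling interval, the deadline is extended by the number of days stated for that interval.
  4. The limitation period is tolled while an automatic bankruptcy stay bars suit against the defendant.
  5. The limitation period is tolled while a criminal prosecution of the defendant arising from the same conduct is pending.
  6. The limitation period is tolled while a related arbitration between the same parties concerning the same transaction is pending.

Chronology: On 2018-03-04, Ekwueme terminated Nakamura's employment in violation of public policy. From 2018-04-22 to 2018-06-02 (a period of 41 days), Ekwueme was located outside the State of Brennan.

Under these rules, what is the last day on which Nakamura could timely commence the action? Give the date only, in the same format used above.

2018-11-04

The claim accrued on 2018-03-04, when the wrongful act occurred.
Adding the 8 months base period to 2018-03-04 gives a deadline of 2018-11-04, before any tolling.
Although the defendant's absence ran from 2018-04-22 to 2018-06-02, the stated rules do not make that a tolling event, so it is disregarded.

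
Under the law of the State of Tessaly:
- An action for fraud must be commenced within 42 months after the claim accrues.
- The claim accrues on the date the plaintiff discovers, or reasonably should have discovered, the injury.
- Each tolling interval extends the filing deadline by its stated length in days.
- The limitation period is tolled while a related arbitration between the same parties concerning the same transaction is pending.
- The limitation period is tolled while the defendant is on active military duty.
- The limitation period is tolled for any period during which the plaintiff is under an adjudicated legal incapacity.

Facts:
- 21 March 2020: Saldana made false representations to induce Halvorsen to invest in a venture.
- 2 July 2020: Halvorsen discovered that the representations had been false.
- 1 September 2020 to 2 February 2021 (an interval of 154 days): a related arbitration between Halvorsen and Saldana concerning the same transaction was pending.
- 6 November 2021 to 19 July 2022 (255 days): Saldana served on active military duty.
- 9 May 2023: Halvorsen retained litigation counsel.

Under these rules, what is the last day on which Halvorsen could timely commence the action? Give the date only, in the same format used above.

14 February 2025

Under the discovery rule, the claim accrued on 2 July 2020, when Halvorsen discovered the injury — not on the 21 March 2020 date of the underlying act.
The untolled deadline — 42 months after 2 July 2020 — is 2 January 2024.
Because the pending related arbitration ran from 1 September 2020 to 2 February 2021, the deadline is extended by 154 days to 4 June 2024.
The defendant's active military service from 6 November 2021 to 19 July 2022 tolled the period for 255 days, extending the deadline to 14 February 2025.
Nothing else in the chronology tolls or restarts the period.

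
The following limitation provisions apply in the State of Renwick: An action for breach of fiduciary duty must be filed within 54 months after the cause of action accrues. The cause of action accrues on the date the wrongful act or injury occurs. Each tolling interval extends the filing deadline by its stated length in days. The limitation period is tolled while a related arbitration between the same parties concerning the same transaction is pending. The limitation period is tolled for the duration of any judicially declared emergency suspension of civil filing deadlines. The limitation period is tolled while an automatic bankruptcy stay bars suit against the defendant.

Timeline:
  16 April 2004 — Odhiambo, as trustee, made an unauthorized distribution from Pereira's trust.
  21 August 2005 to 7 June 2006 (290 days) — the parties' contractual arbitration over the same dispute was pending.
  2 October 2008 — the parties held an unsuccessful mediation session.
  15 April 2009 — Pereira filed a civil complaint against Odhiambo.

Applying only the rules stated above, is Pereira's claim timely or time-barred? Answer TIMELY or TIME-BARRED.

TIMELY

The limitation period began to run on 16 April 2004.
54 months from 16 April 2004 is 16 October 2008.
The period was tolled for 290 days by the pending related arbitration (21 August 2005 to 7 June 2006), pushing the deadline to 2 August 2009.
Nothing else in the chronology tolls or restarts the period.
Filing on 15 April 2009 beat the 2 August 2009 deadline — the action is timely.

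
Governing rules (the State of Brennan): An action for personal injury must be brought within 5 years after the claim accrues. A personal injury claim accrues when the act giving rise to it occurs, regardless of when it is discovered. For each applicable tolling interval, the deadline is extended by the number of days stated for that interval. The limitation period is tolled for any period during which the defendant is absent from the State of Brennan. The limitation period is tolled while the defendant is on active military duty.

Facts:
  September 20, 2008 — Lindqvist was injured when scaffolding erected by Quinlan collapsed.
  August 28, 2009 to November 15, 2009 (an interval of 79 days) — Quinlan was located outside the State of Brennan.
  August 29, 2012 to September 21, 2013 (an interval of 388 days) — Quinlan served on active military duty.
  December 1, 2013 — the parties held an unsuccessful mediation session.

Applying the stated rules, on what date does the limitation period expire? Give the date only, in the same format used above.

December 31, 2014

The limitation period began to run on September 20, 2008.
5 years from September 20, 2008 is September 20, 2013.
The period was tolled for 79 days by the defendant's absence from the jurisdiction (August 28, 2009 to November 15, 2009), pushing the deadline to December 8, 2013.
The period was tolled for 388 days by the defendant's active military service (August 29, 2012 to September 21, 2013), pushing the deadline to December 31, 2014.
The other events in the timeline have no effect on the limitation period under the stated rules.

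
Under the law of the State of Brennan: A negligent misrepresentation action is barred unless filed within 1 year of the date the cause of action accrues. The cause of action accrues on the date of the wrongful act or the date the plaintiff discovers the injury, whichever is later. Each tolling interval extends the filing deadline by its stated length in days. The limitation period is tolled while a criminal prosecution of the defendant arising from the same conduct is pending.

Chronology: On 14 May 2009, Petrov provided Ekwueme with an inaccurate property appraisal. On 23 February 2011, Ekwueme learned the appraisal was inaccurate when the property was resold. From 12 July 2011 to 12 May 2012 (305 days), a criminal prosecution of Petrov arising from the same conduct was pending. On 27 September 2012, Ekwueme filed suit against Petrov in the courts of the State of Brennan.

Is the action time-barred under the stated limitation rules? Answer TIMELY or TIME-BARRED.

The claim accrued on 23 February 2011 — the later of the 14 May 2009 act and the 23 February 2011 discovery.
1 year from 23 February 2011 is 23 February 2012.
The period was tolled for 305 days by the pending criminal prosecution (12 July 2011 to 12 May 2012), pushing the deadline to 24 December 2012.
Ekwueme filed on 27 September 2012, before the 24 December 2012 deadline, so the action is timely.

TIMELY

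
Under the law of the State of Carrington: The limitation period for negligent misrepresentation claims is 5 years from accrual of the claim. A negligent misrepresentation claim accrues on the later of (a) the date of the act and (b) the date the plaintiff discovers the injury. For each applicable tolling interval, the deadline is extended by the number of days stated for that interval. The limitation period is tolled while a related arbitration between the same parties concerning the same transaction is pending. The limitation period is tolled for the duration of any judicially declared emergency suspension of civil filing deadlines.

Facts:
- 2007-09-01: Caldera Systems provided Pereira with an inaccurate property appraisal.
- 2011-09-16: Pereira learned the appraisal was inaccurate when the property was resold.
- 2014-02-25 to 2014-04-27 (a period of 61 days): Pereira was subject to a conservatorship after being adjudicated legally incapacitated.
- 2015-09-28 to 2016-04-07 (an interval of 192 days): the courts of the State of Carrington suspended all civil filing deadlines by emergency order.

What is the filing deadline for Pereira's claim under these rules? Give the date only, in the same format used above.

Taking the later of the act (2007-09-01) and discovery (2011-09-16), the claim accrued on 2011-09-16.
Adding the 5 years base period to 2011-09-16 gives a deadline of 2016-09-16, before any tolling.
The period was tolled for 192 days by the emergency suspension of filing deadlines (2015-09-28 to 2016-04-07), pushing the deadline to 2017-03-27.
No stated provision tolls the period for the plaintiff's incapacity, so the interval from 2014-02-25 to 2014-04-27 has no effect on the deadline.

2017-03-27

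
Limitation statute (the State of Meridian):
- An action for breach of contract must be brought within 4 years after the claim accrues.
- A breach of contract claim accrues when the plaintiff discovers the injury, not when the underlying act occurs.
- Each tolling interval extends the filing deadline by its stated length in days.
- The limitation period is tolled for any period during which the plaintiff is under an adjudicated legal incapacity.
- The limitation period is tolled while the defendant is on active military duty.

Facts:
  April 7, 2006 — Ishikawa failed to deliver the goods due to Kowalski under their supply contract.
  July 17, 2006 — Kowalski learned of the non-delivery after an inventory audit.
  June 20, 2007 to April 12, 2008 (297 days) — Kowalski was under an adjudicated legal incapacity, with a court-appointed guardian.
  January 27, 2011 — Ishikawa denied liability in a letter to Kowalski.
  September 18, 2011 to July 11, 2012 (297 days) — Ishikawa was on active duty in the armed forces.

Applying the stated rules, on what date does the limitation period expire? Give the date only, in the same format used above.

May 10, 2011

Accrual is tied to discovery, so the period began on July 17, 2006 rather than on April 7, 2006 when the act occurred.
The untolled deadline — 4 years after July 17, 2006 — is July 17, 2010.
The period was tolled for 297 days by the plaintiff's legal incapacity (June 20, 2007 to April 12, 2008), pushing the deadline to May 10, 2011.
The defendant's active military service starting September 18, 2011 came too late — the period had run on May 10, 2011 — and so does not extend the deadline.
The other events in the timeline have no effect on the limitation period under the stated rules.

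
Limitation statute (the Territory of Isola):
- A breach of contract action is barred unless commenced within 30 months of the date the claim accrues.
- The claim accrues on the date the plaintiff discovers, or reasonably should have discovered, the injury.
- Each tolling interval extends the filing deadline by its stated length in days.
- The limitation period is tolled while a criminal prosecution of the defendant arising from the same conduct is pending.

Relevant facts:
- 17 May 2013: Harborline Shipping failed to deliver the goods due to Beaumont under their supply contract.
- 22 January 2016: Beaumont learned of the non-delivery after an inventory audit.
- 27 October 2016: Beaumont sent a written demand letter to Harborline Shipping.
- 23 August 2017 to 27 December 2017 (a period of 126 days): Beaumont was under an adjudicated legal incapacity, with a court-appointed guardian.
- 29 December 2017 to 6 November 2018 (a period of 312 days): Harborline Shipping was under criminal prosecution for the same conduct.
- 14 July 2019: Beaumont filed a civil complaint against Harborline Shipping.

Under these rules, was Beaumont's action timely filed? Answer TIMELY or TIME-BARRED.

TIME-BARRED

Under the discovery rule, the claim accrued on 22 January 2016, when Beaumont discovered the injury — not on the 17 May 2013 date of the underlying act.
Adding the 30 months base period to 22 January 2016 gives a deadline of 22 July 2018, before any tolling.
Because the pending criminal prosecution ran from 29 December 2017 to 6 November 2018, the deadline is extended by 312 days to 30 May 2019.
Although the plaintiff's incapacity ran from 23 August 2017 to 27 December 2017, the stated rules do not make that a tolling event, so it is disregarded.
Nothing else in the chronology tolls or restarts the period.
Filing on 14 July 2019 missed the 30 May 2019 deadline — the action is time-barred.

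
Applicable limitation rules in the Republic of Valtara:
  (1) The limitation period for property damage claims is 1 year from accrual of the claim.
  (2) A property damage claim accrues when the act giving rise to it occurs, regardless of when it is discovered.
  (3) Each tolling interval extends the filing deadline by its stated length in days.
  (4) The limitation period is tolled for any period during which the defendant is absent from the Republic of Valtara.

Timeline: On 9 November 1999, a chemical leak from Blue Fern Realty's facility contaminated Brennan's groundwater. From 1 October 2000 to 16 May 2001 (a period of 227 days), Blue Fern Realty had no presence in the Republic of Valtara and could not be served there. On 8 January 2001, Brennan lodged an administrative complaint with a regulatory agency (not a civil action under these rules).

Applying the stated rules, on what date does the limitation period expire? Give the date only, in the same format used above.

The claim accrued on 9 November 1999, the date of the act.
The untolled deadline — 1 year after 9 November 1999 — is 9 November 2000.
The defendant's absence from the jurisdiction from 1 October 2000 to 16 May 2001 tolled the period for 227 days, extending the deadline to 24 June 2001.
The other events in the timeline have no effect on the limitation period under the stated rules.

24 June 2001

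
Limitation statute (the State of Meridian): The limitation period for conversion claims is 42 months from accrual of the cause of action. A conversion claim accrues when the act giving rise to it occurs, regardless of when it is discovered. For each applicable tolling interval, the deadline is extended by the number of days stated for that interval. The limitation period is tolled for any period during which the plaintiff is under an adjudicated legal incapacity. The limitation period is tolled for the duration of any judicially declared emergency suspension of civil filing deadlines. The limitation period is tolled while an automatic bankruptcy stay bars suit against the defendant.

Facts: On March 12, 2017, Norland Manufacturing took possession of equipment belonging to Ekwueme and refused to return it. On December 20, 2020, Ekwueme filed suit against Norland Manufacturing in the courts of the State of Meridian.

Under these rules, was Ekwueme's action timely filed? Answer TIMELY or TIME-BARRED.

TIME-BARRED

The cause of action accrued on March 12, 2017, the date of the act.
The untolled deadline — 42 months after March 12, 2017 — is September 12, 2020.
Ekwueme filed on December 20, 2020, after the September 12, 2020 deadline, so the action is time-barred.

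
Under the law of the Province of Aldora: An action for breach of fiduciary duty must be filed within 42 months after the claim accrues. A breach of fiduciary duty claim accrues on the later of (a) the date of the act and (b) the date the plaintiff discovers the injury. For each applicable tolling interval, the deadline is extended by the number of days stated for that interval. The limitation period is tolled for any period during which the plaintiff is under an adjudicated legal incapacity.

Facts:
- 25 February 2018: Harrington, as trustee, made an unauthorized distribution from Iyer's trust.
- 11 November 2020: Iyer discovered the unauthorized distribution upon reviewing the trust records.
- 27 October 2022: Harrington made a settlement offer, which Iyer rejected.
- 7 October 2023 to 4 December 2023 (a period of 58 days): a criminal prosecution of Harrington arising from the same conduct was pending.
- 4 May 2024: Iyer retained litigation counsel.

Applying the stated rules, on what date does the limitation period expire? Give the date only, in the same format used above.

11 May 2024

Because discovery on 11 November 2020 post-dates the 25 February 2018 act, accrual under the later-of rule falls on 11 November 2020.
Adding the 42 months base period to 11 November 2020 gives a deadline of 11 May 2024, before any tolling.
Although a criminal prosecution ran from 7 October 2023 to 4 December 2023, the stated rules do not make that a tolling event, so it is disregarded.
Nothing else in the chronology tolls or restarts the period.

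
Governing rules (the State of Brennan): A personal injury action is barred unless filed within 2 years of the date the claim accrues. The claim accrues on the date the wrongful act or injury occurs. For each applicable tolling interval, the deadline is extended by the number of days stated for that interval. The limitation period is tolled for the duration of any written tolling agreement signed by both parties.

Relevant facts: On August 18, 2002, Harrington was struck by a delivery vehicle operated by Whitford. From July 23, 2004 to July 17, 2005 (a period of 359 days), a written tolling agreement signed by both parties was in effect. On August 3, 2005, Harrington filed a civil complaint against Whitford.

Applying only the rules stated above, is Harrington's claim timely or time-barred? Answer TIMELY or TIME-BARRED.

The claim accrued on August 18, 2002, when the wrongful act occurred.
Adding the 2 years base period to August 18, 2002 gives a deadline of August 18, 2004, before any tolling.
The period was tolled for 359 days by the written tolling agreement (July 23, 2004 to July 17, 2005), pushing the deadline to August 12, 2005.
Harrington filed on August 3, 2005, before the August 12, 2005 deadline, so the action is timely.

TIMELY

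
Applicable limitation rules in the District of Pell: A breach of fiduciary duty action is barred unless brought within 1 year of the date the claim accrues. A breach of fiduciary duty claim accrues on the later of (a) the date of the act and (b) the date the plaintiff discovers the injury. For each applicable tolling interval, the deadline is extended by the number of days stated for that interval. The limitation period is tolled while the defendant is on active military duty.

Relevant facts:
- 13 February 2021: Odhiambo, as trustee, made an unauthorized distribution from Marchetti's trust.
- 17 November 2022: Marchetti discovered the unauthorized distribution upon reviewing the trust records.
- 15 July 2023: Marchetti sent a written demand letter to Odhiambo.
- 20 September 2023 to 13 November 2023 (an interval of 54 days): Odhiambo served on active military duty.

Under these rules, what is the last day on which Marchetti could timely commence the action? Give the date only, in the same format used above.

Because discovery on 17 November 2022 post-dates the 13 February 2021 act, accrual under the later-of rule falls on 17 November 2022.
Adding the 1 year base period to 17 November 2022 gives a deadline of 17 November 2023, before any tolling.
The defendant's active military service from 20 September 2023 to 13 November 2023 tolled the period for 54 days, extending the deadline to 10 January 2024.
The other events in the timeline have no effect on the limitation period under the stated rules.

10 January 2024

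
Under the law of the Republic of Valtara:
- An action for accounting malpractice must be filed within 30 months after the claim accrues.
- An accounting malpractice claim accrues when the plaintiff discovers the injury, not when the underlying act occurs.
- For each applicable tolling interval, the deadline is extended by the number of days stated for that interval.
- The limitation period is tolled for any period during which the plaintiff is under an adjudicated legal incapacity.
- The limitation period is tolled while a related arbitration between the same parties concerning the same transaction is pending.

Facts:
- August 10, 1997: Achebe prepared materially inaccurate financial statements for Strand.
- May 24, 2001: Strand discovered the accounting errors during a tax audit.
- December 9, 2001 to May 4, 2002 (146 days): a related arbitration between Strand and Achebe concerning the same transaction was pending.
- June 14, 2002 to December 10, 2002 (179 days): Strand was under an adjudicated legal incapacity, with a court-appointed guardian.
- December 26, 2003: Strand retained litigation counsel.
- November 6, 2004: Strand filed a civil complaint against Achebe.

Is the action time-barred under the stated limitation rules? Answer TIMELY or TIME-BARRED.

TIME-BARRED

Accrual is tied to discovery, so the period began on May 24, 2001 rather than on August 10, 1997 when the act occurred.
The untolled deadline — 30 months after May 24, 2001 — is November 24, 2003.
The period was tolled for 146 days by the pending related arbitration (December 9, 2001 to May 4, 2002), pushing the deadline to April 18, 2004.
The plaintiff's legal incapacity from June 14, 2002 to December 10, 2002 tolled the period for 179 days, extending the deadline to October 14, 2004.
The other events in the timeline have no effect on the limitation period under the stated rules.
Filing on November 6, 2004 missed the October 14, 2004 deadline — the action is time-barred.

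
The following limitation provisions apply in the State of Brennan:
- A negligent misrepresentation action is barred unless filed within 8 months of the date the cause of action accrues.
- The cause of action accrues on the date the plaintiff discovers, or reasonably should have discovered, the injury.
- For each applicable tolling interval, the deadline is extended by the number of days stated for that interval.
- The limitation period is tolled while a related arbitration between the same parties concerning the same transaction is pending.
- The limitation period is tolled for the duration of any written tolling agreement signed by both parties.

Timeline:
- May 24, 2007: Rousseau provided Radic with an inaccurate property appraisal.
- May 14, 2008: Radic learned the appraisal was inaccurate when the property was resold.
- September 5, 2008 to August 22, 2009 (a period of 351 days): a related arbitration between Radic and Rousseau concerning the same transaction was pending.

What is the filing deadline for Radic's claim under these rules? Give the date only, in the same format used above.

Under the discovery rule, the claim accrued on May 14, 2008, when Radic discovered the injury — not on the May 24, 2007 date of the underlying act.
Adding the 8 months base period to May 14, 2008 gives a deadline of January 14, 2009, before any tolling.
The pending related arbitration from September 5, 2008 to August 22, 2009 tolled the period for 351 days, extending the deadline to December 31, 2009.

December 31, 2009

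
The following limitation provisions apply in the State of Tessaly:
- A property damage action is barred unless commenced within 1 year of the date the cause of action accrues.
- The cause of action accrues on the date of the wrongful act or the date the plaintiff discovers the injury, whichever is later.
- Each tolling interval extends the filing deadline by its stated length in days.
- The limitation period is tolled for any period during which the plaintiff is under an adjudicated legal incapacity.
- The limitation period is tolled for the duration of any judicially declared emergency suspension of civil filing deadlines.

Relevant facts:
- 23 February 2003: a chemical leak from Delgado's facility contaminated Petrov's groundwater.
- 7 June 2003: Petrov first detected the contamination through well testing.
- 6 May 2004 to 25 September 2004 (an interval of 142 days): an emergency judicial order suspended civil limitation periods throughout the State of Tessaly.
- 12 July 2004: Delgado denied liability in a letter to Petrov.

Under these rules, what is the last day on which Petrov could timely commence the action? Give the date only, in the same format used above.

Because discovery on 7 June 2003 post-dates the 23 February 2003 act, accrual under the later-of rule falls on 7 June 2003.
1 year from 7 June 2003 is 7 June 2004.
Because the emergency suspension of filing deadlines ran from 6 May 2004 to 25 September 2004, the deadline is extended by 142 days to 27 October 2004.
Nothing else in the chronology tolls or restarts the period.

27 October 2004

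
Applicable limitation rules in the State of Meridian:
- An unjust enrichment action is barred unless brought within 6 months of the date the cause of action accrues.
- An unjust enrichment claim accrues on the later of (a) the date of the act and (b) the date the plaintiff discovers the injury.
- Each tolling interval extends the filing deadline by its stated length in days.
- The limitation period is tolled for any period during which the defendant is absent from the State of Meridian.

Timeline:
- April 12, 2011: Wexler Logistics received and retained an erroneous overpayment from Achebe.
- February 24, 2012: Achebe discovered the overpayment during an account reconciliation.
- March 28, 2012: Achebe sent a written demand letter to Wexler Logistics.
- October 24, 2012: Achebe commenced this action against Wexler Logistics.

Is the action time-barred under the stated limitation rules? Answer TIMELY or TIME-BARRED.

TIME-BARRED

Because discovery on February 24, 2012 post-dates the April 12, 2011 act, accrual under the later-of rule falls on February 24, 2012.
Adding the 6 months base period to February 24, 2012 gives a deadline of August 24, 2012, before any tolling.
None of the other events listed affects the running of the period under the stated rules.
Achebe filed on October 24, 2012, after the August 24, 2012 deadline, so the action is time-barred.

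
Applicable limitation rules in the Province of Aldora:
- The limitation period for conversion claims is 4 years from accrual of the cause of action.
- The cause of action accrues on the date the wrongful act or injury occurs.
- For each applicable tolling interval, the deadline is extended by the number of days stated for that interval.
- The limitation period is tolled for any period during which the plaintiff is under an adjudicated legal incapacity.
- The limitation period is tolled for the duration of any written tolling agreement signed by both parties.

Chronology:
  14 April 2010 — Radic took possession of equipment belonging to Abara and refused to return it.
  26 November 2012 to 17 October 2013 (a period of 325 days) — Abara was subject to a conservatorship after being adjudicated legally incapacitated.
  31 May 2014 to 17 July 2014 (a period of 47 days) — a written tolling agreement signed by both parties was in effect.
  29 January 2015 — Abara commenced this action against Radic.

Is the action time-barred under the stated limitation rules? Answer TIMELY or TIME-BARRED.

The cause of action accrued on 14 April 2010, the date of the act.
The untolled deadline — 4 years after 14 April 2010 — is 14 April 2014.
The plaintiff's legal incapacity from 26 November 2012 to 17 October 2013 tolled the period for 325 days, extending the deadline to 5 March 2015.
The written tolling agreement from 31 May 2014 to 17 July 2014 tolled the period for 47 days, extending the deadline to 21 April 2015.
Filing on 29 January 2015 beat the 21 April 2015 deadline — the action is timely.

TIMELY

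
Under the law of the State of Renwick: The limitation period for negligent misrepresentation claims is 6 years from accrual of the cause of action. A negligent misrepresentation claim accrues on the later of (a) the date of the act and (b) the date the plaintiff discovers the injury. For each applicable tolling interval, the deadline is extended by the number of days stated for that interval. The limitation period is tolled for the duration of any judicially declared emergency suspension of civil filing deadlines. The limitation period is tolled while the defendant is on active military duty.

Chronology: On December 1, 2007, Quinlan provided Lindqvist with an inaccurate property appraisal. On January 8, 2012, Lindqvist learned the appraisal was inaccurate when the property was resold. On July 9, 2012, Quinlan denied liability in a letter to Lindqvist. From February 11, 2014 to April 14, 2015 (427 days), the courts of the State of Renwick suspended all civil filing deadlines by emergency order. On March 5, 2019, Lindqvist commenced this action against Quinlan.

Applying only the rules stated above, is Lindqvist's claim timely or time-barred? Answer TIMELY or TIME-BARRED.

TIMELY

Because discovery on January 8, 2012 post-dates the December 1, 2007 act, accrual under the later-of rule falls on January 8, 2012.
6 years from January 8, 2012 is January 8, 2018.
The period was tolled for 427 days by the emergency suspension of filing deadlines (February 11, 2014 to April 14, 2015), pushing the deadline to March 11, 2019.
Nothing else in the chronology tolls or restarts the period.
Lindqvist filed on March 5, 2019, before the March 11, 2019 deadline, so the action is timely.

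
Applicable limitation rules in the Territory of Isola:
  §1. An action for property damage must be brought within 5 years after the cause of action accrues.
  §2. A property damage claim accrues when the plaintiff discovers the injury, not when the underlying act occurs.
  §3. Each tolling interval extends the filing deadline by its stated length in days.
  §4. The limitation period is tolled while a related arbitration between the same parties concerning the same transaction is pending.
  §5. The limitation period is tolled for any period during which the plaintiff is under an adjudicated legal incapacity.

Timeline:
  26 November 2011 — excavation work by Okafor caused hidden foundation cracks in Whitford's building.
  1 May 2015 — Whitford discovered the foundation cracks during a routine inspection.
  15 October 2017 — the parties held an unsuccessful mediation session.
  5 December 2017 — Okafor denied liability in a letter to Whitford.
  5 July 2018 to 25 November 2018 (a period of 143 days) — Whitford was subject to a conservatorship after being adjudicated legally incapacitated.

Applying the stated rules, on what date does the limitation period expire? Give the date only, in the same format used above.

21 September 2020

The claim did not accrue until Whitford discovered the injury on 1 May 2015; the 26 November 2011 act date does not start the clock under the stated rule.
The untolled deadline — 5 years after 1 May 2015 — is 1 May 2020.
The period was tolled for 143 days by the plaintiff's legal incapacity (5 July 2018 to 25 November 2018), pushing the deadline to 21 September 2020.
None of the other events listed affects the running of the period under the stated rules.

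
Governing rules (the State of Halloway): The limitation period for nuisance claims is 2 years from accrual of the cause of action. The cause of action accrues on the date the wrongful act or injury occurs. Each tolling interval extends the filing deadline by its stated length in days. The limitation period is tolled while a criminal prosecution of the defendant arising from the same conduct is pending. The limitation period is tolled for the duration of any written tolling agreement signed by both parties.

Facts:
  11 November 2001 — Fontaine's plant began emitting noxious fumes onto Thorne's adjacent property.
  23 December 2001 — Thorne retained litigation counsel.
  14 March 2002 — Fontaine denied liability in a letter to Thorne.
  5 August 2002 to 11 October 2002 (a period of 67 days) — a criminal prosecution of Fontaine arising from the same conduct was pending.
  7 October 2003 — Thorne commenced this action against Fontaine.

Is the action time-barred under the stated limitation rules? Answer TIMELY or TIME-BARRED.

The cause of action accrued on 11 November 2001, the date of the act.
The untolled deadline — 2 years after 11 November 2001 — is 11 November 2003.
The period was tolled for 67 days by the pending criminal prosecution (5 August 2002 to 11 October 2002), pushing the deadline to 17 January 2004.
The other events in the timeline have no effect on the limitation period under the stated rules.
Thorne filed on 7 October 2003, before the 17 January 2004 deadline, so the action is timely.

TIMELY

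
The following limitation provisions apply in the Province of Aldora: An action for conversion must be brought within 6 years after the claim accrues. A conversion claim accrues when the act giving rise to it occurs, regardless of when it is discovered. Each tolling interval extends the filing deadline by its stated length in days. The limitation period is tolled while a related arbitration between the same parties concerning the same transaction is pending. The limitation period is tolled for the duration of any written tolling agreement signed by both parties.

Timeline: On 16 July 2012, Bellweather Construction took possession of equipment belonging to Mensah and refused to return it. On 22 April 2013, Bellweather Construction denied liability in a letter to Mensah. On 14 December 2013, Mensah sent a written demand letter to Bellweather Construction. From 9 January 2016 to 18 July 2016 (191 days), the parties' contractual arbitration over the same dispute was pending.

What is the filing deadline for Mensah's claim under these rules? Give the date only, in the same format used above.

The claim accrued on 16 July 2012, when the wrongful act occurred.
6 years from 16 July 2012 is 16 July 2018.
The pending related arbitration from 9 January 2016 to 18 July 2016 tolled the period for 191 days, extending the deadline to 23 January 2019.
The other events in the timeline have no effect on the limitation period under the stated rules.

23 January 2019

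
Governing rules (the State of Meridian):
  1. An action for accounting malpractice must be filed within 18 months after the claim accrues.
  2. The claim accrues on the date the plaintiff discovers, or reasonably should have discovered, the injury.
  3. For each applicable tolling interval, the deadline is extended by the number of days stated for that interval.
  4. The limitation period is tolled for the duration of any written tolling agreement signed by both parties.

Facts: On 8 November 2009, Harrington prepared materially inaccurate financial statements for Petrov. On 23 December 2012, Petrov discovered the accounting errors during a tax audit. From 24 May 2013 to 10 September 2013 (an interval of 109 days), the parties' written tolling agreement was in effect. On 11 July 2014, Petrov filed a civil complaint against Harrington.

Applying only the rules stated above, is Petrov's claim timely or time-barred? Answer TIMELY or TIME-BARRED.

TIMELY

Accrual is tied to discovery, so the period began on 23 December 2012 rather than on 8 November 2009 when the act occurred.
18 months from 23 December 2012 is 23 June 2014.
Because the written tolling agreement ran from 24 May 2013 to 10 September 2013, the deadline is extended by 109 days to 10 October 2014.
The 11 July 2014 filing precedes the 10 October 2014 deadline; the claim is timely.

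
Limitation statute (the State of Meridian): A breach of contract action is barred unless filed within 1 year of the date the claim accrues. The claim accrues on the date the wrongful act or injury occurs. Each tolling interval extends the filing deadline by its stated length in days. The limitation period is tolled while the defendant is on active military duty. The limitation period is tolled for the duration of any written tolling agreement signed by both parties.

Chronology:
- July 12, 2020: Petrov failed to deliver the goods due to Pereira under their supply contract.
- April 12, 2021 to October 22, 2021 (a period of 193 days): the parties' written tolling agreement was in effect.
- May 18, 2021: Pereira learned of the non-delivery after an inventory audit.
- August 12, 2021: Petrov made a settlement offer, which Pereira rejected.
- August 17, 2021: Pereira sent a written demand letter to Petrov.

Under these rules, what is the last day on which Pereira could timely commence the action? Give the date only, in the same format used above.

The claim accrued on July 12, 2020, when the wrongful act occurred; under the stated occurrence rule the May 18, 2021 discovery does not delay accrual.
Adding the 1 year base period to July 12, 2020 gives a deadline of July 12, 2021, before any tolling.
The period was tolled for 193 days by the written tolling agreement (April 12, 2021 to October 22, 2021), pushing the deadline to January 21, 2022.
The other events in the timeline have no effect on the limitation period under the stated rules.

January 21, 2022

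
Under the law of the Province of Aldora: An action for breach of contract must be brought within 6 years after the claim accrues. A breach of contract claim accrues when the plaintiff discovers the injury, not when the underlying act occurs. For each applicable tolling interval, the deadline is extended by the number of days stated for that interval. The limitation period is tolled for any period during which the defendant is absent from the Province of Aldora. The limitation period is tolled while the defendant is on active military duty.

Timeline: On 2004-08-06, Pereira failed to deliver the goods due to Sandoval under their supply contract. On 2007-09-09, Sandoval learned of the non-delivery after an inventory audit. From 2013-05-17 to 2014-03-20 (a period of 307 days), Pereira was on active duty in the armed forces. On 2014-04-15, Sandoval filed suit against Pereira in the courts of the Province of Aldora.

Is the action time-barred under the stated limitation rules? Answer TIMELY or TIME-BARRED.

The claim did not accrue until Sandoval discovered the injury on 2007-09-09; the 2004-08-06 act date does not start the clock under the stated rule.
6 years from 2007-09-09 is 2013-09-09.
The defendant's active military service from 2013-05-17 to 2014-03-20 tolled the period for 307 days, extending the deadline to 2014-07-13.
Filing on 2014-04-15 beat the 2014-07-13 deadline — the action is timely.

TIMELY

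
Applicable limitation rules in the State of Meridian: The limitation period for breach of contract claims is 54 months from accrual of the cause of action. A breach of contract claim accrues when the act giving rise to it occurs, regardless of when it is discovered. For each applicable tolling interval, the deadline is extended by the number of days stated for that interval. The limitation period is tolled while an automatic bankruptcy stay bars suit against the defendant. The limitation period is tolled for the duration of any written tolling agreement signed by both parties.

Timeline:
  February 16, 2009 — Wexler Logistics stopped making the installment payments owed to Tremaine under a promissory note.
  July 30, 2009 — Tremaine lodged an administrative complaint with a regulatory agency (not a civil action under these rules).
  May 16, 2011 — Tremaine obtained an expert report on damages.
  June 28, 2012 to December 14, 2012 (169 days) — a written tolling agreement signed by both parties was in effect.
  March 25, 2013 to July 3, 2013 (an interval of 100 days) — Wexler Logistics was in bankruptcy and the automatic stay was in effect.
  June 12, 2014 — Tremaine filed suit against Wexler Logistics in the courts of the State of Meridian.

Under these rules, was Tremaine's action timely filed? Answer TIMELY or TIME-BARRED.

TIME-BARRED

The cause of action accrued on February 16, 2009, the date of the act.
Adding the 54 months base period to February 16, 2009 gives a deadline of August 16, 2013, before any tolling.
Because the written tolling agreement ran from June 28, 2012 to December 14, 2012, the deadline is extended by 169 days to February 1, 2014.
The period was tolled for 100 days by the automatic bankruptcy stay (March 25, 2013 to July 3, 2013), pushing the deadline to May 12, 2014.
The other events in the timeline have no effect on the limitation period under the stated rules.
The June 12, 2014 filing falls after the May 12, 2014 deadline; the claim is time-barred.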